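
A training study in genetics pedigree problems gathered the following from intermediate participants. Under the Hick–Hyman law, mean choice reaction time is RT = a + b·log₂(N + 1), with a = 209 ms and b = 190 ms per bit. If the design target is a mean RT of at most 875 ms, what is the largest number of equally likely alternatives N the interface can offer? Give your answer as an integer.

10

Set 209 + 190·log₂(N + 1) ≤ 875.
log₂(N + 1) ≤ (875 − 209) / 190 = 3.5053.
N + 1 ≤ 2^3.5053 = 11.3553.
N ≤ 10.3553, so the largest integer N is 10.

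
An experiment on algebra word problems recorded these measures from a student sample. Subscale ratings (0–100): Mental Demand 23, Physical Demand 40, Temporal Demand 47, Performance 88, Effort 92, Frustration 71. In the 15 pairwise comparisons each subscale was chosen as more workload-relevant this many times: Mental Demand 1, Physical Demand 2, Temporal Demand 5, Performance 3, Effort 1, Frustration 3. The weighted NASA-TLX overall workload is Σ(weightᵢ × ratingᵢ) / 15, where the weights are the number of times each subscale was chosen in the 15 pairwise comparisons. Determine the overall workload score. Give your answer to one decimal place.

The tallies are the weights (they sum to 15).
Weighted sum = 1·23 + 2·40 + 5·47 + 3·88 + 1·92 + 3·71
            = 23 + 80 + 235 + 264 + 92 + 213 = 907.
Overall workload = 907 / 15 = 60.4667 ≈ 60.5.

60.5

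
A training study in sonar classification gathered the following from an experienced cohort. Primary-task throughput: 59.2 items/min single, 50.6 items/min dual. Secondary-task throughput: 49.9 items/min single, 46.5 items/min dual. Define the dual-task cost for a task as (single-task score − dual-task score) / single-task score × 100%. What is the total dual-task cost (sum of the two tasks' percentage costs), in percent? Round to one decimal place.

Primary cost = (59.2 − 50.6) / 59.2 × 100% = 14.5270%.
Secondary cost = (49.9 − 46.5) / 49.9 × 100% = 6.8136%.
Total = 14.5270% + 6.8136% = 21.3406% ≈ 21.3%.

21.3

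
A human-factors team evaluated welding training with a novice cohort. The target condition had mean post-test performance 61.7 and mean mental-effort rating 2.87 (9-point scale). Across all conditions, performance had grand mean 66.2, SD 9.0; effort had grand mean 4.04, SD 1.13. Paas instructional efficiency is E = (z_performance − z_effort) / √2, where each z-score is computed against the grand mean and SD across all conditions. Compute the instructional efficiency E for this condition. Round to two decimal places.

0.38

z_performance = (61.7 − 66.2) / 9.0 = -4.5000 / 9.0 = -0.5000.
z_effort = (2.87 − 4.04) / 1.13 = -1.1700 / 1.13 = -1.0354.
z_P − z_E = -0.5000 − (-1.0354) = 0.5354.
E = 0.5354 / √2 = 0.5354 / 1.41421 = 0.3786 ≈ 0.38.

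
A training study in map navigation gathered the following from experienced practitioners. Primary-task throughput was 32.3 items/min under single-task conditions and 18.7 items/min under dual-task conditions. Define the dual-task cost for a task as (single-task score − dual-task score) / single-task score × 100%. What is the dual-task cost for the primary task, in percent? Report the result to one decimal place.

Cost = (32.3 − 18.7) / 32.3 × 100%
     = 13.6000 / 32.3 × 100% = 42.1053%.
≈ 42.1%.

42.1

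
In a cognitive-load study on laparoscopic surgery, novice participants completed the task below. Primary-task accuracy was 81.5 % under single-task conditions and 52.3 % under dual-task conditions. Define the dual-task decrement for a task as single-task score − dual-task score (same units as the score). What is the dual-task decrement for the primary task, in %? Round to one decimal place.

Decrement = 81.5 − 52.3 = 29.2000 % ≈ 29.2 %.

29.2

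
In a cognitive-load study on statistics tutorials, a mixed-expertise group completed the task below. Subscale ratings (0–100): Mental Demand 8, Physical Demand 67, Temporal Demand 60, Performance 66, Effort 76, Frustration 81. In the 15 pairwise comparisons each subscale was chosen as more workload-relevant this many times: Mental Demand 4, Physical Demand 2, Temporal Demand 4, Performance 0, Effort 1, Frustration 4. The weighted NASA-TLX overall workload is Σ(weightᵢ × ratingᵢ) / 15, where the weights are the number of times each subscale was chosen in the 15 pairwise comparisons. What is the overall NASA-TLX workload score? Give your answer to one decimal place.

The tallies are the weights (they sum to 15).
Weighted sum = 4·8 + 2·67 + 4·60 + 0·66 + 1·76 + 4·81
            = 32 + 134 + 240 + 0 + 76 + 324 = 806.
Overall workload = 806 / 15 = 53.7333 ≈ 53.7.

53.7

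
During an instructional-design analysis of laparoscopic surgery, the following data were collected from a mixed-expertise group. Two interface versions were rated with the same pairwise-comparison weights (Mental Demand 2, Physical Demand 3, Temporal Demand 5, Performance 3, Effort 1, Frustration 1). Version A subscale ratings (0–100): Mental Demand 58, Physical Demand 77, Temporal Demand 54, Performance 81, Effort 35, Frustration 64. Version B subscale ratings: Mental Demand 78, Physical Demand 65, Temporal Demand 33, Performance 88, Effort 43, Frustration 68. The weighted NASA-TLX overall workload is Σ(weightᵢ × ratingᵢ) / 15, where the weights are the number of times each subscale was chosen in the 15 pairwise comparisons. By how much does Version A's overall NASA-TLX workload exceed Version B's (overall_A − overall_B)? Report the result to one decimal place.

Version A weighted sum = 2·58 + 3·77 + 5·54 + 3·81 + 1·35 + 1·64 = 116 + 231 + 270 + 243 + 35 + 64 = 959; overall_A = 959/15 = 63.9333.
Version B weighted sum = 2·78 + 3·65 + 5·33 + 3·88 + 1·43 + 1·68 = 156 + 195 + 165 + 264 + 43 + 68 = 891; overall_B = 891/15 = 59.4000.
Difference = 63.9333 − 59.4000 = 4.5333 ≈ 4.5.

4.5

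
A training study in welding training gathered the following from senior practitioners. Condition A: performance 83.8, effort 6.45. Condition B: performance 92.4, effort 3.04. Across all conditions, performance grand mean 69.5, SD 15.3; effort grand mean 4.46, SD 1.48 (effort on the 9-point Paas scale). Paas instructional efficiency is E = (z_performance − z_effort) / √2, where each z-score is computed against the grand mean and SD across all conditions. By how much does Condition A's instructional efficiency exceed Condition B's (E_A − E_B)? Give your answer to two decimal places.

-2.03

Condition A: z_P = (83.8 − 69.5)/15.3 = 0.9346; z_E = (6.45 − 4.46)/1.48 = 1.3446; E_A = (0.9346 − 1.3446)/√2 = -0.2899.
Condition B: z_P = (92.4 − 69.5)/15.3 = 1.4967; z_E = (3.04 − 4.46)/1.48 = -0.9595; E_B = (1.4967 − (-0.9595))/√2 = 1.7368.
E_A − E_B = -0.2899 − 1.7368 = -2.0267 ≈ -2.03.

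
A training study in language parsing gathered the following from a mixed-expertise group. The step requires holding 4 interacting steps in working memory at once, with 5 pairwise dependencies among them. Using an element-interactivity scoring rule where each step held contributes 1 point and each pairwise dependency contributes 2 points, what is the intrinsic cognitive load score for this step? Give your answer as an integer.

14

Element contribution: 4 × 1 = 4.
Interaction contribution: 5 × 2 = 10.
Intrinsic load = 4 + 10 = 14.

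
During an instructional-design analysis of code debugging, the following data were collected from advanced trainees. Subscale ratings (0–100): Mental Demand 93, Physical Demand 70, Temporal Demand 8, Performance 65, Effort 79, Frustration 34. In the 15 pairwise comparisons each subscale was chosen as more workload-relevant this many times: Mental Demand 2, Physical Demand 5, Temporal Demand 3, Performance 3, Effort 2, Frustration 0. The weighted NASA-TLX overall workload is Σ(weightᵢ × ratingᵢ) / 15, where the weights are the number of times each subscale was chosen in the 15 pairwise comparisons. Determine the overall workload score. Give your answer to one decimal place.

60.9

The tallies are the weights (they sum to 15).
Weighted sum = 2·93 + 5·70 + 3·8 + 3·65 + 2·79 + 0·34
            = 186 + 350 + 24 + 195 + 158 + 0 = 913.
Overall workload = 913 / 15 = 60.8667 ≈ 60.9.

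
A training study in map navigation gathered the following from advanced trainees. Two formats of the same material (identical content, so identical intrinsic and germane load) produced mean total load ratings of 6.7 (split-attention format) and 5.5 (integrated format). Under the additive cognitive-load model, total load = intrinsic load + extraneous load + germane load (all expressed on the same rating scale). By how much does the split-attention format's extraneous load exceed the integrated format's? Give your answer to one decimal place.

1.2

Intrinsic and germane load are equal across formats, so the difference in total load equals the difference in extraneous load.
Extraneous-load difference = 6.7 − 5.5 = 1.2.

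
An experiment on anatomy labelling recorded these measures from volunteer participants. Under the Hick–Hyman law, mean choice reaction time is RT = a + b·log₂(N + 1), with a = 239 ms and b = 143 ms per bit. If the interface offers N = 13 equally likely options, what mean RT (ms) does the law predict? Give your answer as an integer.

783

log₂(13 + 1) = log₂(14) = 3.8074.
RT = 239 + 143 × 3.8074 = 239 + 544.4582 = 783.4582 ms.
≈ 783 ms.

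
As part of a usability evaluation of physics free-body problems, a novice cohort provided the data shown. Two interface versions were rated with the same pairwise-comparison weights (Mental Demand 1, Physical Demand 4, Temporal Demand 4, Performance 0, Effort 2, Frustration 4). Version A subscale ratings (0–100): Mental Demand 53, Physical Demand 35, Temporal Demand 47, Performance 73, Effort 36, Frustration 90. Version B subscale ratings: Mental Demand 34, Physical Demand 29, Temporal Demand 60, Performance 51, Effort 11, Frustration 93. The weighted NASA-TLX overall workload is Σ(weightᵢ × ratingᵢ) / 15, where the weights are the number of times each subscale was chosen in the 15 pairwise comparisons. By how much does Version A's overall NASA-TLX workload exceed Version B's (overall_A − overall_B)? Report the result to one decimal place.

1.9

Version A weighted sum = 1·53 + 4·35 + 4·47 + 0·73 + 2·36 + 4·90 = 53 + 140 + 188 + 0 + 72 + 360 = 813; overall_A = 813/15 = 54.2000.
Version B weighted sum = 1·34 + 4·29 + 4·60 + 0·51 + 2·11 + 4·93 = 34 + 116 + 240 + 0 + 22 + 372 = 784; overall_B = 784/15 = 52.2667.
Difference = 54.2000 − 52.2667 = 1.9333 ≈ 1.9.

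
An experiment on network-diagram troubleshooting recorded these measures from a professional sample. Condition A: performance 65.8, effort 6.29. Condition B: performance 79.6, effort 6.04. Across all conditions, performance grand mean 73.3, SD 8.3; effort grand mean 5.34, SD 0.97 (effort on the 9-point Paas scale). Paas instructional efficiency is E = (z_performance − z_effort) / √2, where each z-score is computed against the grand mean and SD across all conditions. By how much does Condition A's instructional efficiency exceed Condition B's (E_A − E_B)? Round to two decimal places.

Condition A: z_P = (65.8 − 73.3)/8.3 = -0.9036; z_E = (6.29 − 5.34)/0.97 = 0.9794; E_A = (-0.9036 − 0.9794)/√2 = -1.3315.
Condition B: z_P = (79.6 − 73.3)/8.3 = 0.7590; z_E = (6.04 − 5.34)/0.97 = 0.7216; E_B = (0.7590 − 0.7216)/√2 = 0.0264.
E_A − E_B = -1.3315 − 0.0264 = -1.3579 ≈ -1.36.

-1.36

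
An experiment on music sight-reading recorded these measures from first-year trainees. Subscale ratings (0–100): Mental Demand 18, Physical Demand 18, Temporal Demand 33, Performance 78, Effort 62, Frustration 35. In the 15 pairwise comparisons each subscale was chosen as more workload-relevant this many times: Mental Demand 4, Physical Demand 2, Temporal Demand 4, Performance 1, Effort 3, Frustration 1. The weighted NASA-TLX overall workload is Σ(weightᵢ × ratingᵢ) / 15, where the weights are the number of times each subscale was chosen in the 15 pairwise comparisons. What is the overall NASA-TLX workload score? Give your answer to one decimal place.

35.9

The tallies are the weights (they sum to 15).
Weighted sum = 4·18 + 2·18 + 4·33 + 1·78 + 3·62 + 1·35
            = 72 + 36 + 132 + 78 + 186 + 35 = 539.
Overall workload = 539 / 15 = 35.9333 ≈ 35.9.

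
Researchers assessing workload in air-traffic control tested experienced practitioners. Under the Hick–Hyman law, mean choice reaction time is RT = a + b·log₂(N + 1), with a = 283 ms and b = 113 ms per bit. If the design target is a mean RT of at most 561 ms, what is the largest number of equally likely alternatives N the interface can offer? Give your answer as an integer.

Set 283 + 113·log₂(N + 1) ≤ 561.
log₂(N + 1) ≤ (561 − 283) / 113 = 2.4602.
N + 1 ≤ 2^2.4602 = 5.5029.
N ≤ 4.5029, so the largest integer N is 4.

4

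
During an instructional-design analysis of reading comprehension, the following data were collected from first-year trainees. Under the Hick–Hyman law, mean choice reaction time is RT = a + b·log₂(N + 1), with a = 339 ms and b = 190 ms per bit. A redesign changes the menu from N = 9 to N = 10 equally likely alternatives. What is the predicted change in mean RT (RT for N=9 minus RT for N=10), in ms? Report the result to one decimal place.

RT(9) = 339 + 190·log₂(10) = 339 + 190·3.3219 = 970.1610 ms.
RT(10) = 339 + 190·log₂(11) = 339 + 190·3.4594 = 996.2860 ms.
Difference = 970.1610 − 996.2860 = -26.1250 ≈ -26.1 ms.

-26.1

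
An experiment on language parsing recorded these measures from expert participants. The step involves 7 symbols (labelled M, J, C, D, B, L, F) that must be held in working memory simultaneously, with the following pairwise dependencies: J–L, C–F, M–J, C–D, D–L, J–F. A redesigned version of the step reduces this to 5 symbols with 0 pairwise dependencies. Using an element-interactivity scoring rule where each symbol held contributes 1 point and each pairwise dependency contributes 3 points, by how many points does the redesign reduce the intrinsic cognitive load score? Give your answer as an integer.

Original: 7 × 1 + 6 × 3 = 7 + 18 = 25.
Redesigned: 5 × 1 + 0 × 3 = 5 + 0 = 5.
Reduction = 25 − 5 = 20.

20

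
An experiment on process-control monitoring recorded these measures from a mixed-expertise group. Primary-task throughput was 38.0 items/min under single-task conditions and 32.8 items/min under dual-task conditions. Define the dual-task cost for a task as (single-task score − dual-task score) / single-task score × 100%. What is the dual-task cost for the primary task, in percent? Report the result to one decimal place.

Cost = (38.0 − 32.8) / 38.0 × 100%
     = 5.2000 / 38.0 × 100% = 13.6842%.
≈ 13.7%.

13.7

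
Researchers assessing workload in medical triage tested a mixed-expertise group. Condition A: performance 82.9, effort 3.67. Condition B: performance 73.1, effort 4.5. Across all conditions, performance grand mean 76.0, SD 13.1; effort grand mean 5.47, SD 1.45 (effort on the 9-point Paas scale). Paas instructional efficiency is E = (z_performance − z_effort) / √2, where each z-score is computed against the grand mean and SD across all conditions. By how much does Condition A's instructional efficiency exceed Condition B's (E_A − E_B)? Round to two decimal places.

Condition A: z_P = (82.9 − 76.0)/13.1 = 0.5267; z_E = (3.67 − 5.47)/1.45 = -1.2414; E_A = (0.5267 − (-1.2414))/√2 = 1.2502.
Condition B: z_P = (73.1 − 76.0)/13.1 = -0.2214; z_E = (4.5 − 5.47)/1.45 = -0.6690; E_B = (-0.2214 − (-0.6690))/√2 = 0.3165.
E_A − E_B = 1.2502 − 0.3165 = 0.9337 ≈ 0.93.

0.93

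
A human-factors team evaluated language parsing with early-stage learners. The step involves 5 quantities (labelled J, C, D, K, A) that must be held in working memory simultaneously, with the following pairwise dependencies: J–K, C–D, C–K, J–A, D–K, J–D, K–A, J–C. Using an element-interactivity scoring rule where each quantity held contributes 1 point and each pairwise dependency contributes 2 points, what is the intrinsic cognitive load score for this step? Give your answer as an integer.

Count of quantities held simultaneously: 5.
Count of pairwise dependencies listed: 8.
Element contribution: 5 × 1 = 5.
Interaction contribution: 8 × 2 = 16.
Intrinsic load = 5 + 16 = 21.

21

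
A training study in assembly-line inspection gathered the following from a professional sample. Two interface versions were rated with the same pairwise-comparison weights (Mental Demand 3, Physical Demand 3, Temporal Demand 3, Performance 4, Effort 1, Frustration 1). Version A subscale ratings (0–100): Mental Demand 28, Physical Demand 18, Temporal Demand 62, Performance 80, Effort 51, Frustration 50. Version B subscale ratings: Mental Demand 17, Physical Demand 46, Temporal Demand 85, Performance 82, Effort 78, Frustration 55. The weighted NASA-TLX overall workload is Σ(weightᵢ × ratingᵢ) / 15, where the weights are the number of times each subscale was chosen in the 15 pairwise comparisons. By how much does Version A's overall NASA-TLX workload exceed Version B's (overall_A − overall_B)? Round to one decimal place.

Version A weighted sum = 3·28 + 3·18 + 3·62 + 4·80 + 1·51 + 1·50 = 84 + 54 + 186 + 320 + 51 + 50 = 745; overall_A = 745/15 = 49.6667.
Version B weighted sum = 3·17 + 3·46 + 3·85 + 4·82 + 1·78 + 1·55 = 51 + 138 + 255 + 328 + 78 + 55 = 905; overall_B = 905/15 = 60.3333.
Difference = 49.6667 − 60.3333 = -10.6666 ≈ -10.7.

-10.7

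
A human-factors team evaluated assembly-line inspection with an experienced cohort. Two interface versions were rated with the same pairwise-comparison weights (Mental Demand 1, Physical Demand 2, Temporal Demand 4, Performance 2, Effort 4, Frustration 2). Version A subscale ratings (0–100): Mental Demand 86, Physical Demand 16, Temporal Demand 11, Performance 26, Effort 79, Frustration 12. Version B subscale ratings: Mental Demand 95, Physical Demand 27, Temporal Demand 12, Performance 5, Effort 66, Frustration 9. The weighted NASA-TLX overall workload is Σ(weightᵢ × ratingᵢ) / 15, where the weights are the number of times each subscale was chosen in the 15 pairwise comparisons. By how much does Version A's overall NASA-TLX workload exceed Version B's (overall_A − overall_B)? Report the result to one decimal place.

Version A weighted sum = 1·86 + 2·16 + 4·11 + 2·26 + 4·79 + 2·12 = 86 + 32 + 44 + 52 + 316 + 24 = 554; overall_A = 554/15 = 36.9333.
Version B weighted sum = 1·95 + 2·27 + 4·12 + 2·5 + 4·66 + 2·9 = 95 + 54 + 48 + 10 + 264 + 18 = 489; overall_B = 489/15 = 32.6000.
Difference = 36.9333 − 32.6000 = 4.3333 ≈ 4.3.

4.3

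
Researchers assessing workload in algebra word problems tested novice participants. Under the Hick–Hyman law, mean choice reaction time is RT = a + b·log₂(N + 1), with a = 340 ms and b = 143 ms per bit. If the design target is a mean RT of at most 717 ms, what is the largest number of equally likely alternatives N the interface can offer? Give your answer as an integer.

5

Set 340 + 143·log₂(N + 1) ≤ 717.
log₂(N + 1) ≤ (717 − 340) / 143 = 2.6364.
N + 1 ≤ 2^2.6364 = 6.2178.
N ≤ 5.2178, so the largest integer N is 5.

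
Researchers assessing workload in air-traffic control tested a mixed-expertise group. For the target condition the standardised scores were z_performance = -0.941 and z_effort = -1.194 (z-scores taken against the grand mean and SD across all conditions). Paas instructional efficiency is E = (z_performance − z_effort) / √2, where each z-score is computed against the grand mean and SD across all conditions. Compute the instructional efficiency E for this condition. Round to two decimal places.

z_P − z_E = -0.941 − (-1.194) = 0.2530.
E = 0.2530 / √2 = 0.2530 / 1.41421 = 0.1789 ≈ 0.18.

0.18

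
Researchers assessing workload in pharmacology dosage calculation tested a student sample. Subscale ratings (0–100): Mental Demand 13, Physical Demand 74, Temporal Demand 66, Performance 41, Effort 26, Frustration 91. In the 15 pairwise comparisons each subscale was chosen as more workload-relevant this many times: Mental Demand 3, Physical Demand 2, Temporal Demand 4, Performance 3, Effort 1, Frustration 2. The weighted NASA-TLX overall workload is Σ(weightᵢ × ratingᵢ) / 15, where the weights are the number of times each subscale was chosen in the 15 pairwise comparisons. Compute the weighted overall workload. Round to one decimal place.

52.1

The tallies are the weights (they sum to 15).
Weighted sum = 3·13 + 2·74 + 4·66 + 3·41 + 1·26 + 2·91
            = 39 + 148 + 264 + 123 + 26 + 182 = 782.
Overall workload = 782 / 15 = 52.1333 ≈ 52.1.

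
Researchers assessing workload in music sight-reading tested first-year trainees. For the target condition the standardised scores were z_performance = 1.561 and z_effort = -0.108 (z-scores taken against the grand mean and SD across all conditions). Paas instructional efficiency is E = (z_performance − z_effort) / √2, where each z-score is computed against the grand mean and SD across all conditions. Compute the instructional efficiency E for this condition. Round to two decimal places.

1.18

z_P − z_E = 1.561 − (-0.108) = 1.6690.
E = 1.6690 / √2 = 1.6690 / 1.41421 = 1.1802 ≈ 1.18.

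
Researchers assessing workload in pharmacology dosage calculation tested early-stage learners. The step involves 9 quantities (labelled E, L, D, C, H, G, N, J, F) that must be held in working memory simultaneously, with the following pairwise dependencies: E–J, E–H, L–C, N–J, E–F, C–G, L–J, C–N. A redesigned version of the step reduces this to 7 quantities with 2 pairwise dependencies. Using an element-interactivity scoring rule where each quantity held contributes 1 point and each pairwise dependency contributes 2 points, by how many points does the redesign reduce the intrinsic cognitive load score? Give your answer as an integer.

14

Original: 9 × 1 + 8 × 2 = 9 + 16 = 25.
Redesigned: 7 × 1 + 2 × 2 = 7 + 4 = 11.
Reduction = 25 − 11 = 14.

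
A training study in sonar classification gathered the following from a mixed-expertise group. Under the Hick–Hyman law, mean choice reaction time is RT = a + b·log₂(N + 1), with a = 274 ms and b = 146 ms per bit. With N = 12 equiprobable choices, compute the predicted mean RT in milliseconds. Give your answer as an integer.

814

log₂(12 + 1) = log₂(13) = 3.7004.
RT = 274 + 146 × 3.7004 = 274 + 540.2584 = 814.2584 ms.
≈ 814 ms.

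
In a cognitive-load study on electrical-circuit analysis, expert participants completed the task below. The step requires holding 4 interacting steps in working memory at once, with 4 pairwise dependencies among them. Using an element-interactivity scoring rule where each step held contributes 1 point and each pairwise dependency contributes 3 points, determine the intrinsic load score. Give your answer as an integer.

Element contribution: 4 × 1 = 4.
Interaction contribution: 4 × 3 = 12.
Intrinsic load = 4 + 12 = 16.

16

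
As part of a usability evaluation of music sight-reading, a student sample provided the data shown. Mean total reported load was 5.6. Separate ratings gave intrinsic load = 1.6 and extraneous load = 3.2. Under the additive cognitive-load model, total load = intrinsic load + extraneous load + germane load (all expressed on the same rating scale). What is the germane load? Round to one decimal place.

germane load = total − intrinsic − extraneous
             = 5.6 − 1.6 − 3.2 = 0.8.

0.8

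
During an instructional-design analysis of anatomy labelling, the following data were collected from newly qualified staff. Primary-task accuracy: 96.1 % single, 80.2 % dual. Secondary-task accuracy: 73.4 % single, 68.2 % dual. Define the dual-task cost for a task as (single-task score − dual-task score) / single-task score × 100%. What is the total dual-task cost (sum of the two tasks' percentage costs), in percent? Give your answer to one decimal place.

23.6

Primary cost = (96.1 − 80.2) / 96.1 × 100% = 16.5453%.
Secondary cost = (73.4 − 68.2) / 73.4 × 100% = 7.0845%.
Total = 16.5453% + 7.0845% = 23.6298% ≈ 23.6%.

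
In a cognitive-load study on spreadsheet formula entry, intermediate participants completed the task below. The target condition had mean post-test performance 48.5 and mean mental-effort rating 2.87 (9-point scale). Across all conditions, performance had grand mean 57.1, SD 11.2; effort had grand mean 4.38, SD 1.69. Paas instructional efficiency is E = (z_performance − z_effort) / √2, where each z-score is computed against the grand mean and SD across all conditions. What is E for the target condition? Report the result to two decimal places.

z_performance = (48.5 − 57.1) / 11.2 = -8.6000 / 11.2 = -0.7679.
z_effort = (2.87 − 4.38) / 1.69 = -1.5100 / 1.69 = -0.8935.
z_P − z_E = -0.7679 − (-0.8935) = 0.1256.
E = 0.1256 / √2 = 0.1256 / 1.41421 = 0.0888 ≈ 0.09.

0.09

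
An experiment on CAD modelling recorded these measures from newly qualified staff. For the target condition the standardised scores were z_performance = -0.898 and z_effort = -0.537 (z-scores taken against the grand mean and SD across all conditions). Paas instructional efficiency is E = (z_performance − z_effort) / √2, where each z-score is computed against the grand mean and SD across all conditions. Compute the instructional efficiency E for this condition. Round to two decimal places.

-0.26

z_P − z_E = -0.898 − (-0.537) = -0.3610.
E = -0.3610 / √2 = -0.3610 / 1.41421 = -0.2553 ≈ -0.26.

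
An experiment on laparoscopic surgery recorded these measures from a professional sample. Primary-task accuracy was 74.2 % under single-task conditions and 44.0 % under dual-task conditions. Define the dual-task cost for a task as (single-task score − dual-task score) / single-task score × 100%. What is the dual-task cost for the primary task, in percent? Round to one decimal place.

Cost = (74.2 − 44.0) / 74.2 × 100%
     = 30.2000 / 74.2 × 100% = 40.7008%.
≈ 40.7%.

40.7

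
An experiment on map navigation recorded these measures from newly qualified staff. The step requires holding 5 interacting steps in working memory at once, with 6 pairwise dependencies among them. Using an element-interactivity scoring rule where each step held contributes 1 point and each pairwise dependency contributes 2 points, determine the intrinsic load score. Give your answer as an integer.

17

Element contribution: 5 × 1 = 5.
Interaction contribution: 6 × 2 = 12.
Intrinsic load = 5 + 12 = 17.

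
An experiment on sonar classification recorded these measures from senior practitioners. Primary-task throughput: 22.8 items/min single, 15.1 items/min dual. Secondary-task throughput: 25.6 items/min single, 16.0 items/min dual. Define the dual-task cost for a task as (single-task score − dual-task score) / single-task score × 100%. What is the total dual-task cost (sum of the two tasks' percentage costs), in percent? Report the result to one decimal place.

71.3

Primary cost = (22.8 − 15.1) / 22.8 × 100% = 33.7719%.
Secondary cost = (25.6 − 16.0) / 25.6 × 100% = 37.5000%.
Total = 33.7719% + 37.5000% = 71.2719% ≈ 71.3%.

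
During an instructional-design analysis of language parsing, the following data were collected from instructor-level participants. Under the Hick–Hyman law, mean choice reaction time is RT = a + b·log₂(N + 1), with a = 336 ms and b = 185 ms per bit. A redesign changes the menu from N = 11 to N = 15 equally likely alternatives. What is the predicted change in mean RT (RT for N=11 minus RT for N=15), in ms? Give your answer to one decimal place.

-76.8

RT(11) = 336 + 185·log₂(12) = 336 + 185·3.5850 = 999.2250 ms.
RT(15) = 336 + 185·log₂(16) = 336 + 185·4.0000 = 1076.0000 ms.
Difference = 999.2250 − 1076.0000 = -76.7750 ≈ -76.8 ms.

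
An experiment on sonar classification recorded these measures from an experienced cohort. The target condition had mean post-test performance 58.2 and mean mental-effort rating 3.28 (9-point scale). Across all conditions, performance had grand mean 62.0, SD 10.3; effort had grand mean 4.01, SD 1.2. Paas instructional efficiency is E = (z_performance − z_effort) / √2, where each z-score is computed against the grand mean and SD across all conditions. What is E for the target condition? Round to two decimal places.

0.17

z_performance = (58.2 − 62.0) / 10.3 = -3.8000 / 10.3 = -0.3689.
z_effort = (3.28 − 4.01) / 1.2 = -0.7300 / 1.2 = -0.6083.
z_P − z_E = -0.3689 − (-0.6083) = 0.2394.
E = 0.2394 / √2 = 0.2394 / 1.41421 = 0.1693 ≈ 0.17.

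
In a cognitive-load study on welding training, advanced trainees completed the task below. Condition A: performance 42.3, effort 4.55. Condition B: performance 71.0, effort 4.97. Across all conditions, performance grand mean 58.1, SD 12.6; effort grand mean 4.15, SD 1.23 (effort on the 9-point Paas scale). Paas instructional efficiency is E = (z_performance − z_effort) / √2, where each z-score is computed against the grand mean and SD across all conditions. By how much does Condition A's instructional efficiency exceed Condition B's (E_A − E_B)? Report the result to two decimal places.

Condition A: z_P = (42.3 − 58.1)/12.6 = -1.2540; z_E = (4.55 − 4.15)/1.23 = 0.3252; E_A = (-1.2540 − 0.3252)/√2 = -1.1167.
Condition B: z_P = (71.0 − 58.1)/12.6 = 1.0238; z_E = (4.97 − 4.15)/1.23 = 0.6667; E_B = (1.0238 − 0.6667)/√2 = 0.2525.
E_A − E_B = -1.1167 − 0.2525 = -1.3692 ≈ -1.37.

-1.37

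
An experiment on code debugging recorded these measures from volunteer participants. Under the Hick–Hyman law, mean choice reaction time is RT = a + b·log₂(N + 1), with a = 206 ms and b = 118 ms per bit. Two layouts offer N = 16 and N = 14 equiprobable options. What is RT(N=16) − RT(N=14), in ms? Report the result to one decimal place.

RT(16) = 206 + 118·log₂(17) = 206 + 118·4.0875 = 688.3250 ms.
RT(14) = 206 + 118·log₂(15) = 206 + 118·3.9069 = 667.0142 ms.
Difference = 688.3250 − 667.0142 = 21.3108 ≈ 21.3 ms.

21.3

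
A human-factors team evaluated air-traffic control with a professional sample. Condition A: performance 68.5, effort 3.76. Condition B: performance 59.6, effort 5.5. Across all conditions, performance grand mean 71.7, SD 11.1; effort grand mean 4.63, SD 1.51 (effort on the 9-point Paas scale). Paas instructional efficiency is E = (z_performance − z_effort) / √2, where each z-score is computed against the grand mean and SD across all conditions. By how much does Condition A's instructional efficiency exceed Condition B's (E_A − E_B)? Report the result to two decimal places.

1.38

Condition A: z_P = (68.5 − 71.7)/11.1 = -0.2883; z_E = (3.76 − 4.63)/1.51 = -0.5762; E_A = (-0.2883 − (-0.5762))/√2 = 0.2036.
Condition B: z_P = (59.6 − 71.7)/11.1 = -1.0901; z_E = (5.5 − 4.63)/1.51 = 0.5762; E_B = (-1.0901 − 0.5762)/√2 = -1.1783.
E_A − E_B = 0.2036 − (-1.1783) = 1.3819 ≈ 1.38.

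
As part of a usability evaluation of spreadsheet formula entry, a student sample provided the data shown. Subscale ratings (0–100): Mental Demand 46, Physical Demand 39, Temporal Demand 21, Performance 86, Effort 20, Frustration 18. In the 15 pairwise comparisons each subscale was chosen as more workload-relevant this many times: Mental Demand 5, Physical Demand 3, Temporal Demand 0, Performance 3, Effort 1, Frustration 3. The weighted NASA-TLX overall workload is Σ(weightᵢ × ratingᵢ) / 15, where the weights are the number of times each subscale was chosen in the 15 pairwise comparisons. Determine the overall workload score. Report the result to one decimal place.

45.3

The tallies are the weights (they sum to 15).
Weighted sum = 5·46 + 3·39 + 0·21 + 3·86 + 1·20 + 3·18
            = 230 + 117 + 0 + 258 + 20 + 54 = 679.
Overall workload = 679 / 15 = 45.2667 ≈ 45.3.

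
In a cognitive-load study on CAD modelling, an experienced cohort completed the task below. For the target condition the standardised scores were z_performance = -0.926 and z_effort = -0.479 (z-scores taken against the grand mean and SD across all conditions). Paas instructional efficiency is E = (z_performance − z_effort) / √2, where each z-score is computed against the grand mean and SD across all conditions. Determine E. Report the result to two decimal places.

z_P − z_E = -0.926 − (-0.479) = -0.4470.
E = -0.4470 / √2 = -0.4470 / 1.41421 = -0.3161 ≈ -0.32.

-0.32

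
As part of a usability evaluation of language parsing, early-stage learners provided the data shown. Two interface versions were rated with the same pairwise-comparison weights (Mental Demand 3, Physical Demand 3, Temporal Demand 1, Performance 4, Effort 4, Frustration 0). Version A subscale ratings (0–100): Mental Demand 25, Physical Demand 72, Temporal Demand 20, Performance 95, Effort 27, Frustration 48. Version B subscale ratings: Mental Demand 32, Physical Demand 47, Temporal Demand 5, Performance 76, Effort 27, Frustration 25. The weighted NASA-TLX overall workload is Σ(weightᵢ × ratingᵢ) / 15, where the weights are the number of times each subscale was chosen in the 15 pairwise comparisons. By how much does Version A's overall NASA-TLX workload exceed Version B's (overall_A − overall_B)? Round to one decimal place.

9.7

Version A weighted sum = 3·25 + 3·72 + 1·20 + 4·95 + 4·27 + 0·48 = 75 + 216 + 20 + 380 + 108 + 0 = 799; overall_A = 799/15 = 53.2667.
Version B weighted sum = 3·32 + 3·47 + 1·5 + 4·76 + 4·27 + 0·25 = 96 + 141 + 5 + 304 + 108 + 0 = 654; overall_B = 654/15 = 43.6000.
Difference = 53.2667 − 43.6000 = 9.6667 ≈ 9.7.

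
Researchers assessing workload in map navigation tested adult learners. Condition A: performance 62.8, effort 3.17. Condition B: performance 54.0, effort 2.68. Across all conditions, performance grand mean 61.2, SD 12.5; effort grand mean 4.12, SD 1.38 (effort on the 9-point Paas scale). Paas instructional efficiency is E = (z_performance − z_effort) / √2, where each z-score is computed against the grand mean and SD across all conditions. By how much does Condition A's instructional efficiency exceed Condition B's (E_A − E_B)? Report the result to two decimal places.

0.25

Condition A: z_P = (62.8 − 61.2)/12.5 = 0.1280; z_E = (3.17 − 4.12)/1.38 = -0.6884; E_A = (0.1280 − (-0.6884))/√2 = 0.5773.
Condition B: z_P = (54.0 − 61.2)/12.5 = -0.5760; z_E = (2.68 − 4.12)/1.38 = -1.0435; E_B = (-0.5760 − (-1.0435))/√2 = 0.3306.
E_A − E_B = 0.5773 − 0.3306 = 0.2467 ≈ 0.25.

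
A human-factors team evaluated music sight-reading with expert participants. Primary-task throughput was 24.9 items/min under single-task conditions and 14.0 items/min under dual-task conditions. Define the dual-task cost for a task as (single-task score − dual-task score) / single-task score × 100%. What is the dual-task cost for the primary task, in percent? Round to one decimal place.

Cost = (24.9 − 14.0) / 24.9 × 100%
     = 10.9000 / 24.9 × 100% = 43.7751%.
≈ 43.8%.

43.8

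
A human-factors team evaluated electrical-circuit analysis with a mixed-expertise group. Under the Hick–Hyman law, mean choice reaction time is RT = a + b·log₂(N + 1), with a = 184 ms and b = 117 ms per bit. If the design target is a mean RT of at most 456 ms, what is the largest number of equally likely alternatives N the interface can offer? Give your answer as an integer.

Set 184 + 117·log₂(N + 1) ≤ 456.
log₂(N + 1) ≤ (456 − 184) / 117 = 2.3248.
N + 1 ≤ 2^2.3248 = 5.0100.
N ≤ 4.0100, so the largest integer N is 4.

4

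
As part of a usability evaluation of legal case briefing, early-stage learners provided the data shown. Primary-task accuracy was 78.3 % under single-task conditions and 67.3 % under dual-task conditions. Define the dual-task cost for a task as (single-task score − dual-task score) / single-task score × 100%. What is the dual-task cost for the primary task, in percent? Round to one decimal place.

14.0

Cost = (78.3 − 67.3) / 78.3 × 100%
     = 11.0000 / 78.3 × 100% = 14.0485%.
≈ 14.0%.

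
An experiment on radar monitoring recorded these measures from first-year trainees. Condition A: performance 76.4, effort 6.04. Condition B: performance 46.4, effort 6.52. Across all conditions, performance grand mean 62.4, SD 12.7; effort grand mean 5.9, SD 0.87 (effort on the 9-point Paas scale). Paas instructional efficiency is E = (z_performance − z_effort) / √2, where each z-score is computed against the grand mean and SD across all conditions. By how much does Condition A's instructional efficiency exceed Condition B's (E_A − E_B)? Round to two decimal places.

Condition A: z_P = (76.4 − 62.4)/12.7 = 1.1024; z_E = (6.04 − 5.9)/0.87 = 0.1609; E_A = (1.1024 − 0.1609)/√2 = 0.6657.
Condition B: z_P = (46.4 − 62.4)/12.7 = -1.2598; z_E = (6.52 − 5.9)/0.87 = 0.7126; E_B = (-1.2598 − 0.7126)/√2 = -1.3947.
E_A − E_B = 0.6657 − (-1.3947) = 2.0604 ≈ 2.06.

2.06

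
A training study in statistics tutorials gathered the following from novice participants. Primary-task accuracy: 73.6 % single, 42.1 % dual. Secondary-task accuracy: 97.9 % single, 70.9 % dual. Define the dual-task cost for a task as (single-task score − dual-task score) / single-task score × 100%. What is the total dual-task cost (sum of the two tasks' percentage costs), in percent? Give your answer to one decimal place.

70.4

Primary cost = (73.6 − 42.1) / 73.6 × 100% = 42.7989%.
Secondary cost = (97.9 − 70.9) / 97.9 × 100% = 27.5792%.
Total = 42.7989% + 27.5792% = 70.3781% ≈ 70.4%.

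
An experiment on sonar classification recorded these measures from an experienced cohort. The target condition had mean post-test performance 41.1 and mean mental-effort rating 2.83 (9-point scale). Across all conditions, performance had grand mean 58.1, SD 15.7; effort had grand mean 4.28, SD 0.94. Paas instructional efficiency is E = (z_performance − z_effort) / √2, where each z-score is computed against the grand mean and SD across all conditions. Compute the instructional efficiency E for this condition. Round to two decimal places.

0.33

z_performance = (41.1 − 58.1) / 15.7 = -17.0000 / 15.7 = -1.0828.
z_effort = (2.83 − 4.28) / 0.94 = -1.4500 / 0.94 = -1.5426.
z_P − z_E = -1.0828 − (-1.5426) = 0.4598.
E = 0.4598 / √2 = 0.4598 / 1.41421 = 0.3251 ≈ 0.33.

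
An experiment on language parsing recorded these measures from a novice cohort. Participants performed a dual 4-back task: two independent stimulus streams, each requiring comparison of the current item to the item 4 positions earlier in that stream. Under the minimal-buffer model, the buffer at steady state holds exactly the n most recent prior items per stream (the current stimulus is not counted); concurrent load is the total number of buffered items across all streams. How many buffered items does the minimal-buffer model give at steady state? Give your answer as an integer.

8

Each stream's buffer holds its 4 most recent prior items.
Two independent streams: 2 × 4 = 8 buffered items at steady state.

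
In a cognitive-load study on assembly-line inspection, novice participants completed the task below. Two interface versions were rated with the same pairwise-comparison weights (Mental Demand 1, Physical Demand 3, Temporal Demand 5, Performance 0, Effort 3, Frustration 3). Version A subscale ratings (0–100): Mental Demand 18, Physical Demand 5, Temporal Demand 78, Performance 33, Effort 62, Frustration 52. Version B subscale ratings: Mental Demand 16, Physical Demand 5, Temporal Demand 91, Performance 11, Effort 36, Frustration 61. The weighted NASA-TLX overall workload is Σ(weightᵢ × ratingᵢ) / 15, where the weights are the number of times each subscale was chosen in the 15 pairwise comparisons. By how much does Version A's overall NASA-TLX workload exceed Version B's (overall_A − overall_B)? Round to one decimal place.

-0.8

Version A weighted sum = 1·18 + 3·5 + 5·78 + 0·33 + 3·62 + 3·52 = 18 + 15 + 390 + 0 + 186 + 156 = 765; overall_A = 765/15 = 51.0000.
Version B weighted sum = 1·16 + 3·5 + 5·91 + 0·11 + 3·36 + 3·61 = 16 + 15 + 455 + 0 + 108 + 183 = 777; overall_B = 777/15 = 51.8000.
Difference = 51.0000 − 51.8000 = -0.8000 ≈ -0.8.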